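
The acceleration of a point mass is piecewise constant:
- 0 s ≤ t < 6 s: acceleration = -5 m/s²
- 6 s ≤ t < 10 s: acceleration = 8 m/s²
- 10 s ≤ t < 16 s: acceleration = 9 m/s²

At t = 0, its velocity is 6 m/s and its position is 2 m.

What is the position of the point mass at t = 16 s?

On each constant-a segment, Δv = aΔt and Δx = v₀Δt + ½aΔt²; chain segment to segment.
0–6 s: v starts 6 m/s; Δx = 6·6 + ½·-5·6² = -54 m; v ends -24 m/s.
6–10 s: v starts -24 m/s; Δx = -24·4 + ½·8·4² = -32 m; v ends 8 m/s.
10–16 s: v starts 8 m/s; Δx = 8·6 + ½·9·6² = 210 m; v ends 62 m/s.
x(16) = 2 + Σ Δx = 126 m.

126 m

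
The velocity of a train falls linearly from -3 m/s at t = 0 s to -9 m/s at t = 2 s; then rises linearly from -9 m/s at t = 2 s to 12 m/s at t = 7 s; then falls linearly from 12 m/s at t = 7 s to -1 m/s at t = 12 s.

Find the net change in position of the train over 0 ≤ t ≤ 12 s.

23 m

Net displacement equals the area under the velocity-time graph (areas below the axis count negative).
0–2 s: ½(-3 + -9)(2) = -12 m
2–7 s: ½(-9 + 12)(5) = 7.5 m
7–12 s: ½(12 + -1)(5) = 27.5 m
Net displacement = 23 m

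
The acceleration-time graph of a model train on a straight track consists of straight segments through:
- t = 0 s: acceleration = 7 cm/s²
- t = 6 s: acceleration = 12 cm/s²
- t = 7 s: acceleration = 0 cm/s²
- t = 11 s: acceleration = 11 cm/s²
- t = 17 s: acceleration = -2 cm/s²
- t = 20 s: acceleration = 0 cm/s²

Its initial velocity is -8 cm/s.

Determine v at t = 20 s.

101 cm/s

Δv equals the area under the a-t graph; then v = v₀ + Δv.
0–6 s: ½(7 + 12)(6) = 57 cm/s
6–7 s: ½(12 + 0)(1) = 6 cm/s
7–11 s: ½(0 + 11)(4) = 22 cm/s
11–17 s: ½(11 + -2)(6) = 27 cm/s
17–20 s: ½(-2 + 0)(3) = -3 cm/s
Δv = 109 cm/s, so v(20) = -8 + (109) = 101 cm/s.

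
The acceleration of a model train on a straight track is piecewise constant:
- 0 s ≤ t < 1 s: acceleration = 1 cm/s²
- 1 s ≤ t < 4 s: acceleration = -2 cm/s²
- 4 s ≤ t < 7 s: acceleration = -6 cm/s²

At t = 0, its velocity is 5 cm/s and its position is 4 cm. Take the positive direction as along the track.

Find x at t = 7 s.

-8.5 cm

On each constant-a segment, Δv = aΔt and Δx = v₀Δt + ½aΔt²; chain segment to segment.
0–1 s: v starts 5 cm/s; Δx = 5·1 + ½·1·1² = 5.5 cm; v ends 6 cm/s.
1–4 s: v starts 6 cm/s; Δx = 6·3 + ½·-2·3² = 9 cm; v ends 0 cm/s.
4–7 s: v starts 0 cm/s; Δx = 0·3 + ½·-6·3² = -27 cm; v ends -18 cm/s.
x(7) = 4 + Σ Δx = -8.5 cm.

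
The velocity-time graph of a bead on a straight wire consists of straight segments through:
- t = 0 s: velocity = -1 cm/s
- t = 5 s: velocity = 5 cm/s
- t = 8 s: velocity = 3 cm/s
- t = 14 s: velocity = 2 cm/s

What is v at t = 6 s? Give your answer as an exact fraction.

On 5–8 s the graph is linear from 5 to 3 cm/s: v(6) = 5 + (3 − 5)·(6 − 5)/(8 − 5) = 13/3 cm/s.

13/3 cm/s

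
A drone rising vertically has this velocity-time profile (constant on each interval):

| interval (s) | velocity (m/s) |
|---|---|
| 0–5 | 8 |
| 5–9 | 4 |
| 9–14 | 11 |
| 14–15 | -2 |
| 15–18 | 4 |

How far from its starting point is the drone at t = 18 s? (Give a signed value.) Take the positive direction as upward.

121 m

Net displacement equals the area under the velocity-time graph (areas below the axis count negative).
0–5 s: 8 × 5 = 40 m
5–9 s: 4 × 4 = 16 m
9–14 s: 11 × 5 = 55 m
14–15 s: -2 × 1 = -2 m
15–18 s: 4 × 3 = 12 m
Net displacement = 121 m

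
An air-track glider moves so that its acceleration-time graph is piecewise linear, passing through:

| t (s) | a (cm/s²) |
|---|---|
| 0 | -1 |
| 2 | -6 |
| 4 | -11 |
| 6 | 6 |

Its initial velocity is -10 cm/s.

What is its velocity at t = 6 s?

Δv equals the area under the a-t graph; then v = v₀ + Δv.
0–2 s: ½(-1 + -6)(2) = -7 cm/s
2–4 s: ½(-6 + -11)(2) = -17 cm/s
4–6 s: ½(-11 + 6)(2) = -5 cm/s
Δv = -29 cm/s, so v(6) = -10 + (-29) = -39 cm/s.

-39 cm/s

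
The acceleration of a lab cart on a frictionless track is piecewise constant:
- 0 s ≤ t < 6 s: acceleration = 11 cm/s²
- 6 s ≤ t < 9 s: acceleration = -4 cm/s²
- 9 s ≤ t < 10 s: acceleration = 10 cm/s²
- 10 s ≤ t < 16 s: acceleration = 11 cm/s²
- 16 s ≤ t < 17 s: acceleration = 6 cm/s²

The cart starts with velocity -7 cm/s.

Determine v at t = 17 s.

129 cm/s

Δv equals the area under the a-t graph; then v = v₀ + Δv.
0–6 s: 11 × 6 = 66 cm/s
6–9 s: -4 × 3 = -12 cm/s
9–10 s: 10 × 1 = 10 cm/s
10–16 s: 11 × 6 = 66 cm/s
16–17 s: 6 × 1 = 6 cm/s
Δv = 136 cm/s, so v(17) = -7 + (136) = 129 cm/s.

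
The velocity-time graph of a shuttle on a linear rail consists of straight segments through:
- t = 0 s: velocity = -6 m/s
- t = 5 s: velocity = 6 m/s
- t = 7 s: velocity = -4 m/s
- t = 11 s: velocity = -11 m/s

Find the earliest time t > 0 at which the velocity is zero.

v changes sign on 0–5 s (from -6 to 6); the graph is linear there, so v = 0 at t = 0 + (6)·(5 − 0)/(6 − -6) = 2.5 s.

t = 2.5 s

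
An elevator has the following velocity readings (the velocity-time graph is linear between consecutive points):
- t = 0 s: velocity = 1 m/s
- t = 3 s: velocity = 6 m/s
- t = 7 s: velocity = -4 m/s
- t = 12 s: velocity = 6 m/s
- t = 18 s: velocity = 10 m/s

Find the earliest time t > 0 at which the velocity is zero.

v changes sign on 3–7 s (from 6 to -4); the graph is linear there, so v = 0 at t = 3 + (-6)·(7 − 3)/(-4 − 6) = 5.4 s.

t = 5.4 s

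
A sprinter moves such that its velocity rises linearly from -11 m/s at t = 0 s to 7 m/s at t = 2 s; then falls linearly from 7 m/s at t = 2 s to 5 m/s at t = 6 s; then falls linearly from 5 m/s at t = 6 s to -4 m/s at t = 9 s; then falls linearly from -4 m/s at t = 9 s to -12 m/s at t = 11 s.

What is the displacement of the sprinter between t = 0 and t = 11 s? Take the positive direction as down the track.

5.5 m

Displacement is the signed area under the v-t curve.
0–2 s: ½(-11 + 7)(2) = -4 m
2–6 s: ½(7 + 5)(4) = 24 m
6–9 s: ½(5 + -4)(3) = 1.5 m
9–11 s: ½(-4 + -12)(2) = -16 m
Net displacement = 5.5 m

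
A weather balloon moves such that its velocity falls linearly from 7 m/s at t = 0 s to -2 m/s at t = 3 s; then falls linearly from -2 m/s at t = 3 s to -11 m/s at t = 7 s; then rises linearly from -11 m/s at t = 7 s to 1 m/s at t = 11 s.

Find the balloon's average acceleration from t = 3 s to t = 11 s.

Average acceleration = Δv/Δt = (1 − -2)/(11 − 3) = 0.375 m/s².

0.375 m/s²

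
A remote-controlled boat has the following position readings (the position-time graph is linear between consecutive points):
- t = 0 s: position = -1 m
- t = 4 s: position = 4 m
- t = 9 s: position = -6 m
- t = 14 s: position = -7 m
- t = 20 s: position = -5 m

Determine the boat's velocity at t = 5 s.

-2 m/s

Velocity is the slope of the x-t graph on 4–9 s: (-6 − 4)/(9 − 4) = -2 m/s.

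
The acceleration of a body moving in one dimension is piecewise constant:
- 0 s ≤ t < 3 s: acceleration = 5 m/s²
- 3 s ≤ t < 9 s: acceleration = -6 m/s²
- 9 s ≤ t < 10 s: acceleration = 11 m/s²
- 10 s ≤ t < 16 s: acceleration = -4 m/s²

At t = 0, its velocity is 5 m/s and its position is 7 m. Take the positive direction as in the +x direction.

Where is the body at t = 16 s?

On each constant-a segment, Δv = aΔt and Δx = v₀Δt + ½aΔt²; chain segment to segment.
0–3 s: v starts 5 m/s; Δx = 5·3 + ½·5·3² = 37.5 m; v ends 20 m/s.
3–9 s: v starts 20 m/s; Δx = 20·6 + ½·-6·6² = 12 m; v ends -16 m/s.
9–10 s: v starts -16 m/s; Δx = -16·1 + ½·11·1² = -10.5 m; v ends -5 m/s.
10–16 s: v starts -5 m/s; Δx = -5·6 + ½·-4·6² = -102 m; v ends -29 m/s.
x(16) = 7 + Σ Δx = -56 m.

-56 m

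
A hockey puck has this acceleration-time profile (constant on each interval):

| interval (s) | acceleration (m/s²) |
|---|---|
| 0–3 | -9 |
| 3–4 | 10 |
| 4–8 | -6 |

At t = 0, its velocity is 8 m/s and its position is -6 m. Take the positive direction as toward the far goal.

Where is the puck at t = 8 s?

-120.5 m

On each constant-a segment, Δv = aΔt and Δx = v₀Δt + ½aΔt²; chain segment to segment.
0–3 s: v starts 8 m/s; Δx = 8·3 + ½·-9·3² = -16.5 m; v ends -19 m/s.
3–4 s: v starts -19 m/s; Δx = -19·1 + ½·10·1² = -14 m; v ends -9 m/s.
4–8 s: v starts -9 m/s; Δx = -9·4 + ½·-6·4² = -84 m; v ends -33 m/s.
x(8) = -6 + Σ Δx = -120.5 m.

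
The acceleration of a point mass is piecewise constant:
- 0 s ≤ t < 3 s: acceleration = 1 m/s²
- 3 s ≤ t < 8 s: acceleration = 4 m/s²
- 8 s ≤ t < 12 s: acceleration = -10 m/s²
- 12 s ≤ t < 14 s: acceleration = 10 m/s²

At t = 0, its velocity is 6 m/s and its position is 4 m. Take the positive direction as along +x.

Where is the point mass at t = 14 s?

155.5 m

On each constant-a segment, Δv = aΔt and Δx = v₀Δt + ½aΔt²; chain segment to segment.
0–3 s: v starts 6 m/s; Δx = 6·3 + ½·1·3² = 22.5 m; v ends 9 m/s.
3–8 s: v starts 9 m/s; Δx = 9·5 + ½·4·5² = 95 m; v ends 29 m/s.
8–12 s: v starts 29 m/s; Δx = 29·4 + ½·-10·4² = 36 m; v ends -11 m/s.
12–14 s: v starts -11 m/s; Δx = -11·2 + ½·10·2² = -2 m; v ends 9 m/s.
x(14) = 4 + Σ Δx = 155.5 m.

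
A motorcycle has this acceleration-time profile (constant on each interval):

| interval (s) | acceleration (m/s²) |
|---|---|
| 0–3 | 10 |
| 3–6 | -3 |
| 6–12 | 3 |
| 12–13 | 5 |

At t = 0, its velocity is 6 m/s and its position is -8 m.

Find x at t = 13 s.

On each constant-a segment, Δv = aΔt and Δx = v₀Δt + ½aΔt²; chain segment to segment.
0–3 s: v starts 6 m/s; Δx = 6·3 + ½·10·3² = 63 m; v ends 36 m/s.
3–6 s: v starts 36 m/s; Δx = 36·3 + ½·-3·3² = 94.5 m; v ends 27 m/s.
6–12 s: v starts 27 m/s; Δx = 27·6 + ½·3·6² = 216 m; v ends 45 m/s.
12–13 s: v starts 45 m/s; Δx = 45·1 + ½·5·1² = 47.5 m; v ends 50 m/s.
x(13) = -8 + Σ Δx = 413 m.

413 m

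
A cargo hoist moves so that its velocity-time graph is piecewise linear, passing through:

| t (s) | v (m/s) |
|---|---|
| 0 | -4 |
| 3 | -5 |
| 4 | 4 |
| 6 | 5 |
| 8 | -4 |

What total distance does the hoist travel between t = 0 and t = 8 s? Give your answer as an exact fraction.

88/3 m

Total distance travelled is ∫|v| dt — sum the magnitudes of each area piece.
0–3 s: |½(-4 + -5)(3)| = 13.5 m
3–4 s: v = 0 at t = 32/9 s; triangle areas 25/18 + 8/9 = 41/18 m
4–6 s: |½(4 + 5)(2)| = 9 m
6–8 s: v = 0 at t = 64/9 s; triangle areas 25/9 + 16/9 = 41/9 m
Total distance = 88/3 m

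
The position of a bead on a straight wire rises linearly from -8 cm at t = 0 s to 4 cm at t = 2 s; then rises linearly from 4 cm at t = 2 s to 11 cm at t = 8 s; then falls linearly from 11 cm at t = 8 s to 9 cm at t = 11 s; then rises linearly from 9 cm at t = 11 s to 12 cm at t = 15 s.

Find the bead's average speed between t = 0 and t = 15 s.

Average speed = (total path length)/(elapsed time); on a piecewise-linear x-t graph the path length is Σ|Δx|.
0–2 s: |Δx| = |4 − -8| = 12 cm
2–8 s: |Δx| = |11 − 4| = 7 cm
8–11 s: |Δx| = |9 − 11| = 2 cm
11–15 s: |Δx| = |12 − 9| = 3 cm
Total path = 24 cm; average speed = 24/15 = 1.6 cm/s.

1.6 cm/s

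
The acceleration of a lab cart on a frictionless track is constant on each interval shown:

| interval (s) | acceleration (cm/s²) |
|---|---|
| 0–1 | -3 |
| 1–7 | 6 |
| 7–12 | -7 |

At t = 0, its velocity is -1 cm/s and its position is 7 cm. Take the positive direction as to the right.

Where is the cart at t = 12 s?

On each constant-a segment, Δv = aΔt and Δx = v₀Δt + ½aΔt²; chain segment to segment.
0–1 s: v starts -1 cm/s; Δx = -1·1 + ½·-3·1² = -2.5 cm; v ends -4 cm/s.
1–7 s: v starts -4 cm/s; Δx = -4·6 + ½·6·6² = 84 cm; v ends 32 cm/s.
7–12 s: v starts 32 cm/s; Δx = 32·5 + ½·-7·5² = 72.5 cm; v ends -3 cm/s.
x(12) = 7 + Σ Δx = 161 cm.

161 cm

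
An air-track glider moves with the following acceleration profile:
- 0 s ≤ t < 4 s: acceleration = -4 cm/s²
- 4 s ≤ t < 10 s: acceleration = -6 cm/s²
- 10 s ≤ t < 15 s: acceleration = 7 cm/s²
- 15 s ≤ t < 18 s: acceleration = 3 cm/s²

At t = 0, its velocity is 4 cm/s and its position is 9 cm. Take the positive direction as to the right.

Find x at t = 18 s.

-365 cm

On each constant-a segment, Δv = aΔt and Δx = v₀Δt + ½aΔt²; chain segment to segment.
0–4 s: v starts 4 cm/s; Δx = 4·4 + ½·-4·4² = -16 cm; v ends -12 cm/s.
4–10 s: v starts -12 cm/s; Δx = -12·6 + ½·-6·6² = -180 cm; v ends -48 cm/s.
10–15 s: v starts -48 cm/s; Δx = -48·5 + ½·7·5² = -152.5 cm; v ends -13 cm/s.
15–18 s: v starts -13 cm/s; Δx = -13·3 + ½·3·3² = -25.5 cm; v ends -4 cm/s.
x(18) = 9 + Σ Δx = -365 cm.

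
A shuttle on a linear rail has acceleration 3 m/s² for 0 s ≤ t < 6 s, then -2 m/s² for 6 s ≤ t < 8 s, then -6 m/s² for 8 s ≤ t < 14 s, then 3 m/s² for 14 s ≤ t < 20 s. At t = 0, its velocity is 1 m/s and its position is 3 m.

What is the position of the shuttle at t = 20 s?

On each constant-a segment, Δv = aΔt and Δx = v₀Δt + ½aΔt²; chain segment to segment.
0–6 s: v starts 1 m/s; Δx = 1·6 + ½·3·6² = 60 m; v ends 19 m/s.
6–8 s: v starts 19 m/s; Δx = 19·2 + ½·-2·2² = 34 m; v ends 15 m/s.
8–14 s: v starts 15 m/s; Δx = 15·6 + ½·-6·6² = -18 m; v ends -21 m/s.
14–20 s: v starts -21 m/s; Δx = -21·6 + ½·3·6² = -72 m; v ends -3 m/s.
x(20) = 3 + Σ Δx = 7 m.

7 m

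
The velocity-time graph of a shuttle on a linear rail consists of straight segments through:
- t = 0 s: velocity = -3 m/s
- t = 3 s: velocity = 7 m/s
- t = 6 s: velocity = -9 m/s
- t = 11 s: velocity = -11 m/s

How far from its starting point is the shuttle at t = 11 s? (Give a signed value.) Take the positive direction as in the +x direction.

Displacement is the signed area under the v-t curve.
0–3 s: ½(-3 + 7)(3) = 6 m
3–6 s: ½(7 + -9)(3) = -3 m
6–11 s: ½(-9 + -11)(5) = -50 m
Net displacement = -47 m

-47 m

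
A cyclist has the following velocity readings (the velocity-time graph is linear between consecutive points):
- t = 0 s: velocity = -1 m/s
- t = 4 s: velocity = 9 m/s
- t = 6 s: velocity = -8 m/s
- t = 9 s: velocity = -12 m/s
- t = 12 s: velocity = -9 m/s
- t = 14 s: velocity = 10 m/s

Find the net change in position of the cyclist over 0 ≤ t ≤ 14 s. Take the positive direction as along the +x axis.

Net displacement equals the area under the velocity-time graph (areas below the axis count negative).
0–4 s: ½(-1 + 9)(4) = 16 m
4–6 s: ½(9 + -8)(2) = 1 m
6–9 s: ½(-8 + -12)(3) = -30 m
9–12 s: ½(-12 + -9)(3) = -31.5 m
12–14 s: ½(-9 + 10)(2) = 1 m
Net displacement = -43.5 m

-43.5 m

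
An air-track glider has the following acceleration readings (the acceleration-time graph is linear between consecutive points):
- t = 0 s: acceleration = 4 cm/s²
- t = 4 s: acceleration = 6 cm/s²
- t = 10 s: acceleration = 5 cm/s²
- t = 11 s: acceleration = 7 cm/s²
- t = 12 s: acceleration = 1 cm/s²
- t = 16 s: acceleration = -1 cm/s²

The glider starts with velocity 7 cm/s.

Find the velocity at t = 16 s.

70 cm/s

Δv equals the area under the a-t graph; then v = v₀ + Δv.
0–4 s: ½(4 + 6)(4) = 20 cm/s
4–10 s: ½(6 + 5)(6) = 33 cm/s
10–11 s: ½(5 + 7)(1) = 6 cm/s
11–12 s: ½(7 + 1)(1) = 4 cm/s
12–16 s: ½(1 + -1)(4) = 0 cm/s
Δv = 63 cm/s, so v(16) = 7 + (63) = 70 cm/s.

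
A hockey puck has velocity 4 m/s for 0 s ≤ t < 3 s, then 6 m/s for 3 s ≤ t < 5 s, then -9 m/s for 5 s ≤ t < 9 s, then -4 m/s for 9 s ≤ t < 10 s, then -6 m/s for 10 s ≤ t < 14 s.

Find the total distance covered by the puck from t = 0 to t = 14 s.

Total distance travelled is ∫|v| dt — sum the magnitudes of each area piece.
0–3 s: |4| × 3 = 12 m
3–5 s: |6| × 2 = 12 m
5–9 s: |-9| × 4 = 36 m
9–10 s: |-4| × 1 = 4 m
10–14 s: |-6| × 4 = 24 m
Total distance = 88 m

88 m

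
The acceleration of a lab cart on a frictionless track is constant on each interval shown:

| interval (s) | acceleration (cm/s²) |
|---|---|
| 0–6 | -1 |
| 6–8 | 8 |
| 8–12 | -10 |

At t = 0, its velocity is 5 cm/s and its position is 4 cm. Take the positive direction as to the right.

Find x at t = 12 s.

On each constant-a segment, Δv = aΔt and Δx = v₀Δt + ½aΔt²; chain segment to segment.
0–6 s: v starts 5 cm/s; Δx = 5·6 + ½·-1·6² = 12 cm; v ends -1 cm/s.
6–8 s: v starts -1 cm/s; Δx = -1·2 + ½·8·2² = 14 cm; v ends 15 cm/s.
8–12 s: v starts 15 cm/s; Δx = 15·4 + ½·-10·4² = -20 cm; v ends -25 cm/s.
x(12) = 4 + Σ Δx = 10 cm.

10 cm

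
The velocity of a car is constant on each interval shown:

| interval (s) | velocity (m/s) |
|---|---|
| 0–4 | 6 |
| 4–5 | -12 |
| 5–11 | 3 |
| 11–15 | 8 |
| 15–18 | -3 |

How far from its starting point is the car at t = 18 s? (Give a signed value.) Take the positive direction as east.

53 m

Net displacement equals the area under the velocity-time graph (areas below the axis count negative).
0–4 s: 6 × 4 = 24 m
4–5 s: -12 × 1 = -12 m
5–11 s: 3 × 6 = 18 m
11–15 s: 8 × 4 = 32 m
15–18 s: -3 × 3 = -9 m
Net displacement = 53 m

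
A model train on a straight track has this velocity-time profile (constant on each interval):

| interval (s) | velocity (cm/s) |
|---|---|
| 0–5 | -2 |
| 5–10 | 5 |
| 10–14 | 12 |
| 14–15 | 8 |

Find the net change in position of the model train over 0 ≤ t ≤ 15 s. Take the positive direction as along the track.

71 cm

Net displacement equals the area under the velocity-time graph (areas below the axis count negative).
0–5 s: -2 × 5 = -10 cm
5–10 s: 5 × 5 = 25 cm
10–14 s: 12 × 4 = 48 cm
14–15 s: 8 × 1 = 8 cm
Net displacement = 71 cm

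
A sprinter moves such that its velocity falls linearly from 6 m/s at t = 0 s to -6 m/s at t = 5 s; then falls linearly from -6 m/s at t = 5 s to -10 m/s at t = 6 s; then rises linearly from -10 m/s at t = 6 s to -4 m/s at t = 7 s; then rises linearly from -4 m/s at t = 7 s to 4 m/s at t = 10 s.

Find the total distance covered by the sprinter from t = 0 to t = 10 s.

36 m

Total distance travelled is ∫|v| dt — sum the magnitudes of each area piece.
0–5 s: v = 0 at t = 2.5 s; triangle areas 7.5 + 7.5 = 15 m
5–6 s: |½(-6 + -10)(1)| = 8 m
6–7 s: |½(-10 + -4)(1)| = 7 m
7–10 s: v = 0 at t = 8.5 s; triangle areas 3 + 3 = 6 m
Total distance = 36 m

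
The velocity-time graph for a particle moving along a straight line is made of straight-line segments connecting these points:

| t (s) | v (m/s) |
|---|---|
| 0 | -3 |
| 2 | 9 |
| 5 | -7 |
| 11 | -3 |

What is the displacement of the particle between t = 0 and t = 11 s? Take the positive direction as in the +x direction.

-21 m

Displacement is the signed area under the v-t curve.
0–2 s: ½(-3 + 9)(2) = 6 m
2–5 s: ½(9 + -7)(3) = 3 m
5–11 s: ½(-7 + -3)(6) = -30 m
Net displacement = -21 m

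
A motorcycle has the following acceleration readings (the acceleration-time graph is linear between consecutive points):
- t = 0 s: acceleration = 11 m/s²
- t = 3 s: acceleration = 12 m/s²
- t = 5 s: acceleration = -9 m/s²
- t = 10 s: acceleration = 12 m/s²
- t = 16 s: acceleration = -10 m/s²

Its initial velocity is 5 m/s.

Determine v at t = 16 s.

Δv equals the area under the a-t graph; then v = v₀ + Δv.
0–3 s: ½(11 + 12)(3) = 34.5 m/s
3–5 s: ½(12 + -9)(2) = 3 m/s
5–10 s: ½(-9 + 12)(5) = 7.5 m/s
10–16 s: ½(12 + -10)(6) = 6 m/s
Δv = 51 m/s, so v(16) = 5 + (51) = 56 m/s.

56 m/s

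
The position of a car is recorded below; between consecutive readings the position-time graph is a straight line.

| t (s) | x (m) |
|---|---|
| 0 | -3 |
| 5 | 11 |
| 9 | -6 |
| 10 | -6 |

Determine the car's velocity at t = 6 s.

-4.25 m/s

Velocity is the slope of the x-t graph on 5–9 s: (-6 − 11)/(9 − 5) = -4.25 m/s.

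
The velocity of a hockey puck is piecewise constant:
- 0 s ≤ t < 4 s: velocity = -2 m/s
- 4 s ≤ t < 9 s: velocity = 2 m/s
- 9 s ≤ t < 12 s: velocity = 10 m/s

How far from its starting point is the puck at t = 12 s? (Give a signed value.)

Net displacement equals the area under the velocity-time graph (areas below the axis count negative).
0–4 s: -2 × 4 = -8 m
4–9 s: 2 × 5 = 10 m
9–12 s: 10 × 3 = 30 m
Net displacement = 32 m

32 m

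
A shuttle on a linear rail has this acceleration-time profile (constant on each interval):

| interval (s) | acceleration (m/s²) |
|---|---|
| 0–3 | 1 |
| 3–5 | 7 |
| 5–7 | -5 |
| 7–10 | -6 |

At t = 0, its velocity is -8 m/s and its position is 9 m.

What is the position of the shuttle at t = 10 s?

On each constant-a segment, Δv = aΔt and Δx = v₀Δt + ½aΔt²; chain segment to segment.
0–3 s: v starts -8 m/s; Δx = -8·3 + ½·1·3² = -19.5 m; v ends -5 m/s.
3–5 s: v starts -5 m/s; Δx = -5·2 + ½·7·2² = 4 m; v ends 9 m/s.
5–7 s: v starts 9 m/s; Δx = 9·2 + ½·-5·2² = 8 m; v ends -1 m/s.
7–10 s: v starts -1 m/s; Δx = -1·3 + ½·-6·3² = -30 m; v ends -19 m/s.
x(10) = 9 + Σ Δx = -28.5 m.

-28.5 m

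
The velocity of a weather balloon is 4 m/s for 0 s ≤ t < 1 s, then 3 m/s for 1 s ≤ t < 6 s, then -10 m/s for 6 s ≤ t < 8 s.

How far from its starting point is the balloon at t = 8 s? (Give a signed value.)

Net displacement equals the area under the velocity-time graph (areas below the axis count negative).
0–1 s: 4 × 1 = 4 m
1–6 s: 3 × 5 = 15 m
6–8 s: -10 × 2 = -20 m
Net displacement = -1 m

-1 m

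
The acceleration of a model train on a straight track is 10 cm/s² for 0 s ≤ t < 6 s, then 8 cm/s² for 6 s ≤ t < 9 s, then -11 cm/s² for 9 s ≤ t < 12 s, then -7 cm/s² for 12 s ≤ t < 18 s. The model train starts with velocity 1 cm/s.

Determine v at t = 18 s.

10 cm/s

Δv equals the area under the a-t graph; then v = v₀ + Δv.
0–6 s: 10 × 6 = 60 cm/s
6–9 s: 8 × 3 = 24 cm/s
9–12 s: -11 × 3 = -33 cm/s
12–18 s: -7 × 6 = -42 cm/s
Δv = 9 cm/s, so v(18) = 1 + (9) = 10 cm/s.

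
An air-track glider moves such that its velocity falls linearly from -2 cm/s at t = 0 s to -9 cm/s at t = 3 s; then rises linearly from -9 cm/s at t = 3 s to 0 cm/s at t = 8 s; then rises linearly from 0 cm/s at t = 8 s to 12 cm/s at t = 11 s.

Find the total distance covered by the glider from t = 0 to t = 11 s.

Total distance travelled is ∫|v| dt — sum the magnitudes of each area piece.
0–3 s: |½(-2 + -9)(3)| = 16.5 cm
3–8 s: |½(-9 + 0)(5)| = 22.5 cm
8–11 s: |½(0 + 12)(3)| = 18 cm
Total distance = 57 cm

57 cm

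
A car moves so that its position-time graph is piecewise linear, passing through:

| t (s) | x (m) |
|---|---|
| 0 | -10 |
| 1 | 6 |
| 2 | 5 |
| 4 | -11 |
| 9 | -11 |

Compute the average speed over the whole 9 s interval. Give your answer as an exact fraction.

11/3 m/s

Average speed = (total path length)/(elapsed time); on a piecewise-linear x-t graph the path length is Σ|Δx|.
0–1 s: |Δx| = |6 − -10| = 16 m
1–2 s: |Δx| = |5 − 6| = 1 m
2–4 s: |Δx| = |-11 − 5| = 16 m
4–9 s: |Δx| = |-11 − -11| = 0 m
Total path = 33 m; average speed = 33/9 = 11/3 m/s.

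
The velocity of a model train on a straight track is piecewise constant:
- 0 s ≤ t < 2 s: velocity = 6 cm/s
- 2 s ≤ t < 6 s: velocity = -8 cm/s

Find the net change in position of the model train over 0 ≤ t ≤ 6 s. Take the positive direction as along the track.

Displacement is the signed area under the v-t curve.
0–2 s: 6 × 2 = 12 cm
2–6 s: -8 × 4 = -32 cm
Net displacement = -20 cm

-20 cm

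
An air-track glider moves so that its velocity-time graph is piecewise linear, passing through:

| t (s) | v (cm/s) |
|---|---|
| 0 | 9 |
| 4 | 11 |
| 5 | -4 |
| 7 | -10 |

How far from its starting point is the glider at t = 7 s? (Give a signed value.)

29.5 cm

Net displacement equals the area under the velocity-time graph (areas below the axis count negative).
0–4 s: ½(9 + 11)(4) = 40 cm
4–5 s: ½(11 + -4)(1) = 3.5 cm
5–7 s: ½(-4 + -10)(2) = -14 cm
Net displacement = 29.5 cm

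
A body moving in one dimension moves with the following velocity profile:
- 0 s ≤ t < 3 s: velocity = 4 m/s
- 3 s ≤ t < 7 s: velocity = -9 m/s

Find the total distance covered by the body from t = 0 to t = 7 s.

48 m

Distance (not displacement) is the total path length: add the absolute areas under v-t.
0–3 s: |4| × 3 = 12 m
3–7 s: |-9| × 4 = 36 m
Total distance = 48 m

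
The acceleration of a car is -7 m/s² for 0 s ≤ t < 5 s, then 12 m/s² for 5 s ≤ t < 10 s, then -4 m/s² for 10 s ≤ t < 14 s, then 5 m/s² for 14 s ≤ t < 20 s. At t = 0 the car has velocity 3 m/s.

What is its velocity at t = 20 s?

Δv equals the area under the a-t graph; then v = v₀ + Δv.
0–5 s: -7 × 5 = -35 m/s
5–10 s: 12 × 5 = 60 m/s
10–14 s: -4 × 4 = -16 m/s
14–20 s: 5 × 6 = 30 m/s
Δv = 39 m/s, so v(20) = 3 + (39) = 42 m/s.

42 m/s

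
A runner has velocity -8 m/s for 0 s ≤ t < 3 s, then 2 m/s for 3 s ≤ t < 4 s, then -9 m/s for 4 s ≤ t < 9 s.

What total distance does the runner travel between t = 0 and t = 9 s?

Distance (not displacement) is the total path length: add the absolute areas under v-t.
0–3 s: |-8| × 3 = 24 m
3–4 s: |2| × 1 = 2 m
4–9 s: |-9| × 5 = 45 m
Total distance = 71 m

71 m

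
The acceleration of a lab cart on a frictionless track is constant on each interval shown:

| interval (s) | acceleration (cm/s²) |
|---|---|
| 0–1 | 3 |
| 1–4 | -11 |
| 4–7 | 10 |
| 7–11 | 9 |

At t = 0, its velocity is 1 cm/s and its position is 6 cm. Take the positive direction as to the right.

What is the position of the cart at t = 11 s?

5 cm

On each constant-a segment, Δv = aΔt and Δx = v₀Δt + ½aΔt²; chain segment to segment.
0–1 s: v starts 1 cm/s; Δx = 1·1 + ½·3·1² = 2.5 cm; v ends 4 cm/s.
1–4 s: v starts 4 cm/s; Δx = 4·3 + ½·-11·3² = -37.5 cm; v ends -29 cm/s.
4–7 s: v starts -29 cm/s; Δx = -29·3 + ½·10·3² = -42 cm; v ends 1 cm/s.
7–11 s: v starts 1 cm/s; Δx = 1·4 + ½·9·4² = 76 cm; v ends 37 cm/s.
x(11) = 6 + Σ Δx = 5 cm.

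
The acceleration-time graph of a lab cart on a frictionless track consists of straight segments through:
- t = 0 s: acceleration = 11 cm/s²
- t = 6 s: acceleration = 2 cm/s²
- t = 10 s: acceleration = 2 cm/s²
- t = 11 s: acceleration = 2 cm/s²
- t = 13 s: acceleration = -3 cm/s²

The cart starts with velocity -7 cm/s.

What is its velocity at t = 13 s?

Δv equals the area under the a-t graph; then v = v₀ + Δv.
0–6 s: ½(11 + 2)(6) = 39 cm/s
6–10 s: 2 × 4 = 8 cm/s
10–11 s: 2 × 1 = 2 cm/s
11–13 s: ½(2 + -3)(2) = -1 cm/s
Δv = 48 cm/s, so v(13) = -7 + (48) = 41 cm/s.

41 cm/s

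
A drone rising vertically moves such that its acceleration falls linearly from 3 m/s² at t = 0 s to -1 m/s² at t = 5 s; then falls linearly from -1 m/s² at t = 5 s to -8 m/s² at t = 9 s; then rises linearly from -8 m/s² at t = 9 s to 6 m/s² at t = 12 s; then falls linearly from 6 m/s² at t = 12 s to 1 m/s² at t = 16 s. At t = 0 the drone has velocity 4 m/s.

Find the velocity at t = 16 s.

2 m/s

Δv equals the area under the a-t graph; then v = v₀ + Δv.
0–5 s: ½(3 + -1)(5) = 5 m/s
5–9 s: ½(-1 + -8)(4) = -18 m/s
9–12 s: ½(-8 + 6)(3) = -3 m/s
12–16 s: ½(6 + 1)(4) = 14 m/s
Δv = -2 m/s, so v(16) = 4 + (-2) = 2 m/s.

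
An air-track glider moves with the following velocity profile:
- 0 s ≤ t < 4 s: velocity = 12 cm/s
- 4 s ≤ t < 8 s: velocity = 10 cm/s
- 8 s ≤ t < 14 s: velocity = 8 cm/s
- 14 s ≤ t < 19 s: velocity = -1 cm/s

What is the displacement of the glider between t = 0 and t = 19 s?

131 cm

Net displacement equals the area under the velocity-time graph (areas below the axis count negative).
0–4 s: 12 × 4 = 48 cm
4–8 s: 10 × 4 = 40 cm
8–14 s: 8 × 6 = 48 cm
14–19 s: -1 × 5 = -5 cm
Net displacement = 131 cm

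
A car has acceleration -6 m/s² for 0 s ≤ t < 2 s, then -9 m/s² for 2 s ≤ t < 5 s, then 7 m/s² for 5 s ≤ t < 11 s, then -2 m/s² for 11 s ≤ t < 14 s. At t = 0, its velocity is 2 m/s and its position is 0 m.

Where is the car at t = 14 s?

-168.5 m

On each constant-a segment, Δv = aΔt and Δx = v₀Δt + ½aΔt²; chain segment to segment.
0–2 s: v starts 2 m/s; Δx = 2·2 + ½·-6·2² = -8 m; v ends -10 m/s.
2–5 s: v starts -10 m/s; Δx = -10·3 + ½·-9·3² = -70.5 m; v ends -37 m/s.
5–11 s: v starts -37 m/s; Δx = -37·6 + ½·7·6² = -96 m; v ends 5 m/s.
11–14 s: v starts 5 m/s; Δx = 5·3 + ½·-2·3² = 6 m; v ends -1 m/s.
x(14) = 0 + Σ Δx = -168.5 m.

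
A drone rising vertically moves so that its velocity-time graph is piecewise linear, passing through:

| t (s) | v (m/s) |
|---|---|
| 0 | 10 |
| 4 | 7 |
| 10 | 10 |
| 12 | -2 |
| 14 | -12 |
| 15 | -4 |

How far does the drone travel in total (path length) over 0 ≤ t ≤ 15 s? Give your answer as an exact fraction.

Distance (not displacement) is the total path length: add the absolute areas under v-t.
0–4 s: |½(10 + 7)(4)| = 34 m
4–10 s: |½(7 + 10)(6)| = 51 m
10–12 s: v = 0 at t = 35/3 s; triangle areas 25/3 + 1/3 = 26/3 m
12–14 s: |½(-2 + -12)(2)| = 14 m
14–15 s: |½(-12 + -4)(1)| = 8 m
Total distance = 347/3 m

347/3 m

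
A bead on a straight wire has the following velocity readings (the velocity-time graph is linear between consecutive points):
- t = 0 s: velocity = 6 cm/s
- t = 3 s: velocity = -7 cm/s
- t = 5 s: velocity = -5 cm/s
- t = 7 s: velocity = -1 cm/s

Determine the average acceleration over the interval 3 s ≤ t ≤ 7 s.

Average acceleration = Δv/Δt = (-1 − -7)/(7 − 3) = 1.5 cm/s².

1.5 cm/s²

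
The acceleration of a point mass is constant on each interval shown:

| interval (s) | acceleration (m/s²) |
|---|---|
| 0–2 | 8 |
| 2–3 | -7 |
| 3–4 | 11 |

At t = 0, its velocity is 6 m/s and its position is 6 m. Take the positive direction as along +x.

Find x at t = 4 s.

On each constant-a segment, Δv = aΔt and Δx = v₀Δt + ½aΔt²; chain segment to segment.
0–2 s: v starts 6 m/s; Δx = 6·2 + ½·8·2² = 28 m; v ends 22 m/s.
2–3 s: v starts 22 m/s; Δx = 22·1 + ½·-7·1² = 18.5 m; v ends 15 m/s.
3–4 s: v starts 15 m/s; Δx = 15·1 + ½·11·1² = 20.5 m; v ends 26 m/s.
x(4) = 6 + Σ Δx = 73 m.

73 m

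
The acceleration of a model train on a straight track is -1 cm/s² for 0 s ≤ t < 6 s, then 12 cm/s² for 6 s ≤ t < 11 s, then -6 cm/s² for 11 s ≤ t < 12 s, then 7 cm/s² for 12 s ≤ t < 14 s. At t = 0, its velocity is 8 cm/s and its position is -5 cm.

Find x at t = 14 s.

On each constant-a segment, Δv = aΔt and Δx = v₀Δt + ½aΔt²; chain segment to segment.
0–6 s: v starts 8 cm/s; Δx = 8·6 + ½·-1·6² = 30 cm; v ends 2 cm/s.
6–11 s: v starts 2 cm/s; Δx = 2·5 + ½·12·5² = 160 cm; v ends 62 cm/s.
11–12 s: v starts 62 cm/s; Δx = 62·1 + ½·-6·1² = 59 cm; v ends 56 cm/s.
12–14 s: v starts 56 cm/s; Δx = 56·2 + ½·7·2² = 126 cm; v ends 70 cm/s.
x(14) = -5 + Σ Δx = 370 cm.

370 cm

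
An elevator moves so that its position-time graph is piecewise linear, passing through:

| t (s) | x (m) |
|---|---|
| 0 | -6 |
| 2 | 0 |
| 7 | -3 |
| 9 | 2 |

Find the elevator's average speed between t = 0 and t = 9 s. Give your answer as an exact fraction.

Average speed = (total path length)/(elapsed time); on a piecewise-linear x-t graph the path length is Σ|Δx|.
0–2 s: |Δx| = |0 − -6| = 6 m
2–7 s: |Δx| = |-3 − 0| = 3 m
7–9 s: |Δx| = |2 − -3| = 5 m
Total path = 14 m; average speed = 14/9 = 14/9 m/s.

14/9 m/s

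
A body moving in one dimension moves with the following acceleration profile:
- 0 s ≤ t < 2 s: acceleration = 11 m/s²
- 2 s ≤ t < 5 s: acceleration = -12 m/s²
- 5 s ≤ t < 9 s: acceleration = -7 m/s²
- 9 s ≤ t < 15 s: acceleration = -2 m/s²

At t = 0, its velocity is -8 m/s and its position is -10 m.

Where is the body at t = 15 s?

-496 m

On each constant-a segment, Δv = aΔt and Δx = v₀Δt + ½aΔt²; chain segment to segment.
0–2 s: v starts -8 m/s; Δx = -8·2 + ½·11·2² = 6 m; v ends 14 m/s.
2–5 s: v starts 14 m/s; Δx = 14·3 + ½·-12·3² = -12 m; v ends -22 m/s.
5–9 s: v starts -22 m/s; Δx = -22·4 + ½·-7·4² = -144 m; v ends -50 m/s.
9–15 s: v starts -50 m/s; Δx = -50·6 + ½·-2·6² = -336 m; v ends -62 m/s.
x(15) = -10 + Σ Δx = -496 m.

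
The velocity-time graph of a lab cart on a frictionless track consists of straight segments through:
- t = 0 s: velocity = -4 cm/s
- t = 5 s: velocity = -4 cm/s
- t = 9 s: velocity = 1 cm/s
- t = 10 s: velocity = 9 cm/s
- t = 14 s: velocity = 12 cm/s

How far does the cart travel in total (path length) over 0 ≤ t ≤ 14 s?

Distance (not displacement) is the total path length: add the absolute areas under v-t.
0–5 s: |-4| × 5 = 20 cm
5–9 s: v = 0 at t = 8.2 s; triangle areas 6.4 + 0.4 = 6.8 cm
9–10 s: |½(1 + 9)(1)| = 5 cm
10–14 s: |½(9 + 12)(4)| = 42 cm
Total distance = 73.8 cm

73.8 cm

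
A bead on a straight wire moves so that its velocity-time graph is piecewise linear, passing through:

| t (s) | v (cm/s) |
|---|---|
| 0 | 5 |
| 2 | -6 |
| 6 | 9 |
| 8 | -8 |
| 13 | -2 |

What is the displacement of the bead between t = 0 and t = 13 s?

Net displacement equals the area under the velocity-time graph (areas below the axis count negative).
0–2 s: ½(5 + -6)(2) = -1 cm
2–6 s: ½(-6 + 9)(4) = 6 cm
6–8 s: ½(9 + -8)(2) = 1 cm
8–13 s: ½(-8 + -2)(5) = -25 cm
Net displacement = -19 cm

-19 cm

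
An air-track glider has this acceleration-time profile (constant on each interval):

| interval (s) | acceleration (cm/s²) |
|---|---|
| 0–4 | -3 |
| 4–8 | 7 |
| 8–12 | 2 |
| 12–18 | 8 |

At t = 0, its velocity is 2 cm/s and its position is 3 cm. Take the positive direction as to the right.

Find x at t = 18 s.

391 cm

On each constant-a segment, Δv = aΔt and Δx = v₀Δt + ½aΔt²; chain segment to segment.
0–4 s: v starts 2 cm/s; Δx = 2·4 + ½·-3·4² = -16 cm; v ends -10 cm/s.
4–8 s: v starts -10 cm/s; Δx = -10·4 + ½·7·4² = 16 cm; v ends 18 cm/s.
8–12 s: v starts 18 cm/s; Δx = 18·4 + ½·2·4² = 88 cm; v ends 26 cm/s.
12–18 s: v starts 26 cm/s; Δx = 26·6 + ½·8·6² = 300 cm; v ends 74 cm/s.
x(18) = 3 + Σ Δx = 391 cm.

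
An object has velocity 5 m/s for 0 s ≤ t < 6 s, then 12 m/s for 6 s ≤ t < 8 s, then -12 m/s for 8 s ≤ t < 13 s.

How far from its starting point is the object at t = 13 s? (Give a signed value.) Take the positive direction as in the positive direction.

-6 m

Displacement is the signed area under the v-t curve.
0–6 s: 5 × 6 = 30 m
6–8 s: 12 × 2 = 24 m
8–13 s: -12 × 5 = -60 m
Net displacement = -6 m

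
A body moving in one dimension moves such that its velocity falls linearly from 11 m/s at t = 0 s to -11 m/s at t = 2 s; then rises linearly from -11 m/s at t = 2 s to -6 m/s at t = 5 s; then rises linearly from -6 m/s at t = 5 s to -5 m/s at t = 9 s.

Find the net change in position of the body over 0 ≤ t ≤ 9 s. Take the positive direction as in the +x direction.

-47.5 m

Net displacement equals the area under the velocity-time graph (areas below the axis count negative).
0–2 s: ½(11 + -11)(2) = 0 m
2–5 s: ½(-11 + -6)(3) = -25.5 m
5–9 s: ½(-6 + -5)(4) = -22 m
Net displacement = -47.5 m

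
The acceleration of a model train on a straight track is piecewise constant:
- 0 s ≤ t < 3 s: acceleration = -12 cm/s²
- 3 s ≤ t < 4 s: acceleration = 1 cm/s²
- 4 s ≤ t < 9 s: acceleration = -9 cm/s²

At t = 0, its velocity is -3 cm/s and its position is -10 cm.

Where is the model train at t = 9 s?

-414 cm

On each constant-a segment, Δv = aΔt and Δx = v₀Δt + ½aΔt²; chain segment to segment.
0–3 s: v starts -3 cm/s; Δx = -3·3 + ½·-12·3² = -63 cm; v ends -39 cm/s.
3–4 s: v starts -39 cm/s; Δx = -39·1 + ½·1·1² = -38.5 cm; v ends -38 cm/s.
4–9 s: v starts -38 cm/s; Δx = -38·5 + ½·-9·5² = -302.5 cm; v ends -83 cm/s.
x(9) = -10 + Σ Δx = -414 cm.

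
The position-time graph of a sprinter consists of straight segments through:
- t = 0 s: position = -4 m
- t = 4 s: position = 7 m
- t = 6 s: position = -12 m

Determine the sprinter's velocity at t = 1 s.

2.75 m/s

Velocity is the slope of the x-t graph on 0–4 s: (7 − -4)/(4 − 0) = 2.75 m/s.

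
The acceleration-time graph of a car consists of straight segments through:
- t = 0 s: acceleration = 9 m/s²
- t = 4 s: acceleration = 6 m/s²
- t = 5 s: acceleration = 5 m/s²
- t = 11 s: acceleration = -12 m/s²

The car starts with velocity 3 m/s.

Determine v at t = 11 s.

17.5 m/s

Δv equals the area under the a-t graph; then v = v₀ + Δv.
0–4 s: ½(9 + 6)(4) = 30 m/s
4–5 s: ½(6 + 5)(1) = 5.5 m/s
5–11 s: ½(5 + -12)(6) = -21 m/s
Δv = 14.5 m/s, so v(11) = 3 + (14.5) = 17.5 m/s.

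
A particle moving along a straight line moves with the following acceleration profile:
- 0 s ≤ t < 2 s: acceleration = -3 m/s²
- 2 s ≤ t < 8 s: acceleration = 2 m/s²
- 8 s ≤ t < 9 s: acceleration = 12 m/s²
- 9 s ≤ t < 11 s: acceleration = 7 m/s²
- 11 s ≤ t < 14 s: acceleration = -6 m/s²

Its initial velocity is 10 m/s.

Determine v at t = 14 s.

24 m/s

Δv equals the area under the a-t graph; then v = v₀ + Δv.
0–2 s: -3 × 2 = -6 m/s
2–8 s: 2 × 6 = 12 m/s
8–9 s: 12 × 1 = 12 m/s
9–11 s: 7 × 2 = 14 m/s
11–14 s: -6 × 3 = -18 m/s
Δv = 14 m/s, so v(14) = 10 + (14) = 24 m/s.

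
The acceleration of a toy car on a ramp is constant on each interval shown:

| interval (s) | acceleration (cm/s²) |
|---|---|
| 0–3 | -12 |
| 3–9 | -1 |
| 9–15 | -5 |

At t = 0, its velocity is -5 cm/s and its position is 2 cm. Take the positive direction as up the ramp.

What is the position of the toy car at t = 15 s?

-703 cm

On each constant-a segment, Δv = aΔt and Δx = v₀Δt + ½aΔt²; chain segment to segment.
0–3 s: v starts -5 cm/s; Δx = -5·3 + ½·-12·3² = -69 cm; v ends -41 cm/s.
3–9 s: v starts -41 cm/s; Δx = -41·6 + ½·-1·6² = -264 cm; v ends -47 cm/s.
9–15 s: v starts -47 cm/s; Δx = -47·6 + ½·-5·6² = -372 cm; v ends -77 cm/s.
x(15) = 2 + Σ Δx = -703 cm.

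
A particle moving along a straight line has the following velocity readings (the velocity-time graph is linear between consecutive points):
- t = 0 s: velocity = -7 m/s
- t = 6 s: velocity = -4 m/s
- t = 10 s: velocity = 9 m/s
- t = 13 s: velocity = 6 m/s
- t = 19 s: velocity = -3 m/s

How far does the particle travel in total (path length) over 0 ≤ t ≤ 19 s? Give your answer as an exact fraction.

2221/26 m

Total distance travelled is ∫|v| dt — sum the magnitudes of each area piece.
0–6 s: |½(-7 + -4)(6)| = 33 m
6–10 s: v = 0 at t = 94/13 s; triangle areas 32/13 + 162/13 = 194/13 m
10–13 s: |½(9 + 6)(3)| = 22.5 m
13–19 s: v = 0 at t = 17 s; triangle areas 12 + 3 = 15 m
Total distance = 2221/26 m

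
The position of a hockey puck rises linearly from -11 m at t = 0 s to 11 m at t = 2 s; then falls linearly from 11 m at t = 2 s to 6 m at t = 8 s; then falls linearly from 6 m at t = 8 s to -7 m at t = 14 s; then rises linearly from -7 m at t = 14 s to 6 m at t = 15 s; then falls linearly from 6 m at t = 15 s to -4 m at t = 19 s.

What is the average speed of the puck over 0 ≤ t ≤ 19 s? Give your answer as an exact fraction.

63/19 m/s

Average speed = (total path length)/(elapsed time); on a piecewise-linear x-t graph the path length is Σ|Δx|.
0–2 s: |Δx| = |11 − -11| = 22 m
2–8 s: |Δx| = |6 − 11| = 5 m
8–14 s: |Δx| = |-7 − 6| = 13 m
14–15 s: |Δx| = |6 − -7| = 13 m
15–19 s: |Δx| = |-4 − 6| = 10 m
Total path = 63 m; average speed = 63/19 = 63/19 m/s.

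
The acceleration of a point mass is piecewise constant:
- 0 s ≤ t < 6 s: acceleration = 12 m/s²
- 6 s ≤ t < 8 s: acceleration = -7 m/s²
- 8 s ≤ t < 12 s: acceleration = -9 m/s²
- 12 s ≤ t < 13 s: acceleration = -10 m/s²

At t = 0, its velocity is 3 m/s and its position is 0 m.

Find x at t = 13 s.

562 m

On each constant-a segment, Δv = aΔt and Δx = v₀Δt + ½aΔt²; chain segment to segment.
0–6 s: v starts 3 m/s; Δx = 3·6 + ½·12·6² = 234 m; v ends 75 m/s.
6–8 s: v starts 75 m/s; Δx = 75·2 + ½·-7·2² = 136 m; v ends 61 m/s.
8–12 s: v starts 61 m/s; Δx = 61·4 + ½·-9·4² = 172 m; v ends 25 m/s.
12–13 s: v starts 25 m/s; Δx = 25·1 + ½·-10·1² = 20 m; v ends 15 m/s.
x(13) = 0 + Σ Δx = 562 m.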